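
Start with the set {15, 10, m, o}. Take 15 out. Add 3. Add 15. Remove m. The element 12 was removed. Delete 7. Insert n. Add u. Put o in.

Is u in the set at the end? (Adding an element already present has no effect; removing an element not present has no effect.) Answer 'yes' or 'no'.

Tracking the set through each operation:
Start: {10, 15, m, o}
Event 1 (remove 15): removed. Set: {10, m, o}
Event 2 (add 3): added. Set: {10, 3, m, o}
Event 3 (add 15): added. Set: {10, 15, 3, m, o}
Event 4 (remove m): removed. Set: {10, 15, 3, o}
Event 5 (remove 12): not present, no change. Set: {10, 15, 3, o}
Event 6 (remove 7): not present, no change. Set: {10, 15, 3, o}
Event 7 (add n): added. Set: {10, 15, 3, n, o}
Event 8 (add u): added. Set: {10, 15, 3, n, o, u}
Event 9 (add o): already present, no change. Set: {10, 15, 3, n, o, u}

Final set: {10, 15, 3, n, o, u} (size 6)
u is in the final set.

Answer: yes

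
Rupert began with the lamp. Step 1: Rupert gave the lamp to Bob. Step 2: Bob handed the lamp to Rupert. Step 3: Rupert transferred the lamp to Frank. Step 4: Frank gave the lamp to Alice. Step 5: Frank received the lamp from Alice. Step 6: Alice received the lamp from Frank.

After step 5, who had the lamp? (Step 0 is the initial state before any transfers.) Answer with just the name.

Answer: Frank

Derivation:
Tracking the lamp holder through step 5:
After step 0 (start): Rupert
After step 1: Bob
After step 2: Rupert
After step 3: Frank
After step 4: Alice
After step 5: Frank

At step 5, the holder is Frank.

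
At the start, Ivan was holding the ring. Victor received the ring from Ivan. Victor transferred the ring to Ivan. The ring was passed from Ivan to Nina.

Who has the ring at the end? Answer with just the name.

Tracking the ring through each event:
Start: Ivan has the ring.
After event 1: Victor has the ring.
After event 2: Ivan has the ring.
After event 3: Nina has the ring.

Answer: Nina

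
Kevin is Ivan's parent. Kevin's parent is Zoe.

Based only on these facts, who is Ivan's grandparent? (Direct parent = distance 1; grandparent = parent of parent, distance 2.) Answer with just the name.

Reconstructing the parent chain from the given facts:
  Zoe -> Kevin -> Ivan
(each arrow means 'parent of the next')
Positions in the chain (0 = top):
  position of Zoe: 0
  position of Kevin: 1
  position of Ivan: 2

Ivan is at position 2; the grandparent is 2 steps up the chain, i.e. position 0: Zoe.

Answer: Zoe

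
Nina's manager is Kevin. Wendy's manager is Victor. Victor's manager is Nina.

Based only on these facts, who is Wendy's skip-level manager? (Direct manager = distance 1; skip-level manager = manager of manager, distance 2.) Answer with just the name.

Answer: Nina

Derivation:
Reconstructing the manager chain from the given facts:
  Kevin -> Nina -> Victor -> Wendy
(each arrow means 'manager of the next')
Positions in the chain (0 = top):
  position of Kevin: 0
  position of Nina: 1
  position of Victor: 2
  position of Wendy: 3

Wendy is at position 3; the skip-level manager is 2 steps up the chain, i.e. position 1: Nina.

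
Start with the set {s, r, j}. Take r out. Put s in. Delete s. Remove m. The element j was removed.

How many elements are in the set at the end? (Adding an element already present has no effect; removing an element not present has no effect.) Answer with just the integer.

Tracking the set through each operation:
Start: {j, r, s}
Event 1 (remove r): removed. Set: {j, s}
Event 2 (add s): already present, no change. Set: {j, s}
Event 3 (remove s): removed. Set: {j}
Event 4 (remove m): not present, no change. Set: {j}
Event 5 (remove j): removed. Set: {}

Final set: {} (size 0)

Answer: 0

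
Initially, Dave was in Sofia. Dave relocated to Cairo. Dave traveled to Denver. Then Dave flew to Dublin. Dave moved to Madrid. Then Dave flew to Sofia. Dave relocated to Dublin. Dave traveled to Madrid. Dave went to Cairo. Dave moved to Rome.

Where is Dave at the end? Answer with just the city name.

Tracking Dave's location:
Start: Dave is in Sofia.
After move 1: Sofia -> Cairo. Dave is in Cairo.
After move 2: Cairo -> Denver. Dave is in Denver.
After move 3: Denver -> Dublin. Dave is in Dublin.
After move 4: Dublin -> Madrid. Dave is in Madrid.
After move 5: Madrid -> Sofia. Dave is in Sofia.
After move 6: Sofia -> Dublin. Dave is in Dublin.
After move 7: Dublin -> Madrid. Dave is in Madrid.
After move 8: Madrid -> Cairo. Dave is in Cairo.
After move 9: Cairo -> Rome. Dave is in Rome.

Answer: Rome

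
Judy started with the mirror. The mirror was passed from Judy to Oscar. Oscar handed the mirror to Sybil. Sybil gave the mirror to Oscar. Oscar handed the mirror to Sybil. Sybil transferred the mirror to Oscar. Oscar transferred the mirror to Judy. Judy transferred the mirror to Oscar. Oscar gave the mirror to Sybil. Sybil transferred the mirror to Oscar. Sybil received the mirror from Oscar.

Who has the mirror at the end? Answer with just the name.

Answer: Sybil

Derivation:
Tracking the mirror through each event:
Start: Judy has the mirror.
After event 1: Oscar has the mirror.
After event 2: Sybil has the mirror.
After event 3: Oscar has the mirror.
After event 4: Sybil has the mirror.
After event 5: Oscar has the mirror.
After event 6: Judy has the mirror.
After event 7: Oscar has the mirror.
After event 8: Sybil has the mirror.
After event 9: Oscar has the mirror.
After event 10: Sybil has the mirror.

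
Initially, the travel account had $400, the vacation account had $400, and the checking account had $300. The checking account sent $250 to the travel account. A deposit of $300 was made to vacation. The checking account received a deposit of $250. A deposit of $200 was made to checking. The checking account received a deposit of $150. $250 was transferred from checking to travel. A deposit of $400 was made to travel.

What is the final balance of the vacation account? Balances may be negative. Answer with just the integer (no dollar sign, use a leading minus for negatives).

Answer: 700

Derivation:
Tracking account balances step by step:
Start: travel=400, vacation=400, checking=300
Event 1 (transfer 250 checking -> travel): checking: 300 - 250 = 50, travel: 400 + 250 = 650. Balances: travel=650, vacation=400, checking=50
Event 2 (deposit 300 to vacation): vacation: 400 + 300 = 700. Balances: travel=650, vacation=700, checking=50
Event 3 (deposit 250 to checking): checking: 50 + 250 = 300. Balances: travel=650, vacation=700, checking=300
Event 4 (deposit 200 to checking): checking: 300 + 200 = 500. Balances: travel=650, vacation=700, checking=500
Event 5 (deposit 150 to checking): checking: 500 + 150 = 650. Balances: travel=650, vacation=700, checking=650
Event 6 (transfer 250 checking -> travel): checking: 650 - 250 = 400, travel: 650 + 250 = 900. Balances: travel=900, vacation=700, checking=400
Event 7 (deposit 400 to travel): travel: 900 + 400 = 1300. Balances: travel=1300, vacation=700, checking=400

Final balance of vacation: 700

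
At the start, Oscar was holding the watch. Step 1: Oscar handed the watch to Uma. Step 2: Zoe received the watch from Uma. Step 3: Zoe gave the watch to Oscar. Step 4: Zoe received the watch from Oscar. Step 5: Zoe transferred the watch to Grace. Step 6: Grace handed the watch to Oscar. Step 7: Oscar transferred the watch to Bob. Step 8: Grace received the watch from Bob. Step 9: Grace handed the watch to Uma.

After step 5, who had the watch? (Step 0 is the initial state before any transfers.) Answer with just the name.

Answer: Grace

Derivation:
Tracking the watch holder through step 5:
After step 0 (start): Oscar
After step 1: Uma
After step 2: Zoe
After step 3: Oscar
After step 4: Zoe
After step 5: Grace

At step 5, the holder is Grace.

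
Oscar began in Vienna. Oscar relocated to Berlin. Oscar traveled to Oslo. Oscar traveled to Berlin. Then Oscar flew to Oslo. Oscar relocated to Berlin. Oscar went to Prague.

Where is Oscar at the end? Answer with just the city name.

Tracking Oscar's location:
Start: Oscar is in Vienna.
After move 1: Vienna -> Berlin. Oscar is in Berlin.
After move 2: Berlin -> Oslo. Oscar is in Oslo.
After move 3: Oslo -> Berlin. Oscar is in Berlin.
After move 4: Berlin -> Oslo. Oscar is in Oslo.
After move 5: Oslo -> Berlin. Oscar is in Berlin.
After move 6: Berlin -> Prague. Oscar is in Prague.

Answer: Prague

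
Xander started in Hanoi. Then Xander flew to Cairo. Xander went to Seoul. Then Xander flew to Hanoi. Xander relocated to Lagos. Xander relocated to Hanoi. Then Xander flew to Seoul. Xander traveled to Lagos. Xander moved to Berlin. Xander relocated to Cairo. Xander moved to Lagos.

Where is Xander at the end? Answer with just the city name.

Answer: Lagos

Derivation:
Tracking Xander's location:
Start: Xander is in Hanoi.
After move 1: Hanoi -> Cairo. Xander is in Cairo.
After move 2: Cairo -> Seoul. Xander is in Seoul.
After move 3: Seoul -> Hanoi. Xander is in Hanoi.
After move 4: Hanoi -> Lagos. Xander is in Lagos.
After move 5: Lagos -> Hanoi. Xander is in Hanoi.
After move 6: Hanoi -> Seoul. Xander is in Seoul.
After move 7: Seoul -> Lagos. Xander is in Lagos.
After move 8: Lagos -> Berlin. Xander is in Berlin.
After move 9: Berlin -> Cairo. Xander is in Cairo.
After move 10: Cairo -> Lagos. Xander is in Lagos.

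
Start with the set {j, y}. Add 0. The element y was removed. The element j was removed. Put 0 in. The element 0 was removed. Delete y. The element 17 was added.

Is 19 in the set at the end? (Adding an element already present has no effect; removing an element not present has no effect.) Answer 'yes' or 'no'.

Answer: no

Derivation:
Tracking the set through each operation:
Start: {j, y}
Event 1 (add 0): added. Set: {0, j, y}
Event 2 (remove y): removed. Set: {0, j}
Event 3 (remove j): removed. Set: {0}
Event 4 (add 0): already present, no change. Set: {0}
Event 5 (remove 0): removed. Set: {}
Event 6 (remove y): not present, no change. Set: {}
Event 7 (add 17): added. Set: {17}

Final set: {17} (size 1)
19 is NOT in the final set.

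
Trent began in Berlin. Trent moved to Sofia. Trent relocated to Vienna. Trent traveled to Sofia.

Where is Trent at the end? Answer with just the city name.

Answer: Sofia

Derivation:
Tracking Trent's location:
Start: Trent is in Berlin.
After move 1: Berlin -> Sofia. Trent is in Sofia.
After move 2: Sofia -> Vienna. Trent is in Vienna.
After move 3: Vienna -> Sofia. Trent is in Sofia.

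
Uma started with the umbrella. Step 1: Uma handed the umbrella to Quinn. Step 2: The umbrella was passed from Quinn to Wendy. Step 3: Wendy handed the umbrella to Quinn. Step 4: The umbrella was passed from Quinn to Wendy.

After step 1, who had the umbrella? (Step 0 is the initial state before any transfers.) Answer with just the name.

Tracking the umbrella holder through step 1:
After step 0 (start): Uma
After step 1: Quinn

At step 1, the holder is Quinn.

Answer: Quinn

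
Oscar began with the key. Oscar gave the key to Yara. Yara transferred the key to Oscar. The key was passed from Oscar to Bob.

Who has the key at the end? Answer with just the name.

Tracking the key through each event:
Start: Oscar has the key.
After event 1: Yara has the key.
After event 2: Oscar has the key.
After event 3: Bob has the key.

Answer: Bob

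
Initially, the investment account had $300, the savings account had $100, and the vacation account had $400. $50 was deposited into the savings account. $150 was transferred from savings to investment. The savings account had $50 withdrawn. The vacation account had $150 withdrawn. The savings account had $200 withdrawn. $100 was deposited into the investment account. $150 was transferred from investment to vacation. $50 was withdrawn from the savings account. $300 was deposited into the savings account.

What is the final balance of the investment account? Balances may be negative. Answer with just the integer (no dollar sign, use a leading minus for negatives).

Tracking account balances step by step:
Start: investment=300, savings=100, vacation=400
Event 1 (deposit 50 to savings): savings: 100 + 50 = 150. Balances: investment=300, savings=150, vacation=400
Event 2 (transfer 150 savings -> investment): savings: 150 - 150 = 0, investment: 300 + 150 = 450. Balances: investment=450, savings=0, vacation=400
Event 3 (withdraw 50 from savings): savings: 0 - 50 = -50. Balances: investment=450, savings=-50, vacation=400
Event 4 (withdraw 150 from vacation): vacation: 400 - 150 = 250. Balances: investment=450, savings=-50, vacation=250
Event 5 (withdraw 200 from savings): savings: -50 - 200 = -250. Balances: investment=450, savings=-250, vacation=250
Event 6 (deposit 100 to investment): investment: 450 + 100 = 550. Balances: investment=550, savings=-250, vacation=250
Event 7 (transfer 150 investment -> vacation): investment: 550 - 150 = 400, vacation: 250 + 150 = 400. Balances: investment=400, savings=-250, vacation=400
Event 8 (withdraw 50 from savings): savings: -250 - 50 = -300. Balances: investment=400, savings=-300, vacation=400
Event 9 (deposit 300 to savings): savings: -300 + 300 = 0. Balances: investment=400, savings=0, vacation=400

Final balance of investment: 400

Answer: 400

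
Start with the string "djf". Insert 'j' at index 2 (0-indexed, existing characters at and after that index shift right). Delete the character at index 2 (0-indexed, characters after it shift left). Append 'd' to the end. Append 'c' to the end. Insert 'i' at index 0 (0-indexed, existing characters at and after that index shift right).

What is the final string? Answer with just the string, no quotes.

Applying each edit step by step:
Start: "djf"
Op 1 (insert 'j' at idx 2): "djf" -> "djjf"
Op 2 (delete idx 2 = 'j'): "djjf" -> "djf"
Op 3 (append 'd'): "djf" -> "djfd"
Op 4 (append 'c'): "djfd" -> "djfdc"
Op 5 (insert 'i' at idx 0): "djfdc" -> "idjfdc"

Answer: idjfdc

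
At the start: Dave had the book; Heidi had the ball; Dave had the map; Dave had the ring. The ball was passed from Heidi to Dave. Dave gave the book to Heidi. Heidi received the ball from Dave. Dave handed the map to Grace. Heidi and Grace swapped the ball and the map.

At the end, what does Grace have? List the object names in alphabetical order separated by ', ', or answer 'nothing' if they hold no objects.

Answer: ball

Derivation:
Tracking all object holders:
Start: book:Dave, ball:Heidi, map:Dave, ring:Dave
Event 1 (give ball: Heidi -> Dave). State: book:Dave, ball:Dave, map:Dave, ring:Dave
Event 2 (give book: Dave -> Heidi). State: book:Heidi, ball:Dave, map:Dave, ring:Dave
Event 3 (give ball: Dave -> Heidi). State: book:Heidi, ball:Heidi, map:Dave, ring:Dave
Event 4 (give map: Dave -> Grace). State: book:Heidi, ball:Heidi, map:Grace, ring:Dave
Event 5 (swap ball<->map: now ball:Grace, map:Heidi). State: book:Heidi, ball:Grace, map:Heidi, ring:Dave

Final state: book:Heidi, ball:Grace, map:Heidi, ring:Dave
Grace holds: ball.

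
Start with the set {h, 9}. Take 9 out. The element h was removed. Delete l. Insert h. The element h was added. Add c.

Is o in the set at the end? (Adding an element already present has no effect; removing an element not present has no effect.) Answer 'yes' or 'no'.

Answer: no

Derivation:
Tracking the set through each operation:
Start: {9, h}
Event 1 (remove 9): removed. Set: {h}
Event 2 (remove h): removed. Set: {}
Event 3 (remove l): not present, no change. Set: {}
Event 4 (add h): added. Set: {h}
Event 5 (add h): already present, no change. Set: {h}
Event 6 (add c): added. Set: {c, h}

Final set: {c, h} (size 2)
o is NOT in the final set.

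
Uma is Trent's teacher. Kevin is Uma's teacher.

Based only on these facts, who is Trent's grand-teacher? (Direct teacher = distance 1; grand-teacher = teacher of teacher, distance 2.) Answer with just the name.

Reconstructing the teacher chain from the given facts:
  Kevin -> Uma -> Trent
(each arrow means 'teacher of the next')
Positions in the chain (0 = top):
  position of Kevin: 0
  position of Uma: 1
  position of Trent: 2

Trent is at position 2; the grand-teacher is 2 steps up the chain, i.e. position 0: Kevin.

Answer: Kevin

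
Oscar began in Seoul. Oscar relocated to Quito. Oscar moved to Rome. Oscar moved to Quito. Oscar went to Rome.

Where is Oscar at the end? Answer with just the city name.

Tracking Oscar's location:
Start: Oscar is in Seoul.
After move 1: Seoul -> Quito. Oscar is in Quito.
After move 2: Quito -> Rome. Oscar is in Rome.
After move 3: Rome -> Quito. Oscar is in Quito.
After move 4: Quito -> Rome. Oscar is in Rome.

Answer: Rome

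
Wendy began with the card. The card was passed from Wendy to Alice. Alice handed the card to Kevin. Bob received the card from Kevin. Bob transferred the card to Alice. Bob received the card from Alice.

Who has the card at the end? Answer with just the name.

Answer: Bob

Derivation:
Tracking the card through each event:
Start: Wendy has the card.
After event 1: Alice has the card.
After event 2: Kevin has the card.
After event 3: Bob has the card.
After event 4: Alice has the card.
After event 5: Bob has the card.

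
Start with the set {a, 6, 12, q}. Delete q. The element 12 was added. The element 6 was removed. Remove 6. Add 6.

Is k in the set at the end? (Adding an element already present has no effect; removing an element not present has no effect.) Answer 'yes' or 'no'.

Answer: no

Derivation:
Tracking the set through each operation:
Start: {12, 6, a, q}
Event 1 (remove q): removed. Set: {12, 6, a}
Event 2 (add 12): already present, no change. Set: {12, 6, a}
Event 3 (remove 6): removed. Set: {12, a}
Event 4 (remove 6): not present, no change. Set: {12, a}
Event 5 (add 6): added. Set: {12, 6, a}

Final set: {12, 6, a} (size 3)
k is NOT in the final set.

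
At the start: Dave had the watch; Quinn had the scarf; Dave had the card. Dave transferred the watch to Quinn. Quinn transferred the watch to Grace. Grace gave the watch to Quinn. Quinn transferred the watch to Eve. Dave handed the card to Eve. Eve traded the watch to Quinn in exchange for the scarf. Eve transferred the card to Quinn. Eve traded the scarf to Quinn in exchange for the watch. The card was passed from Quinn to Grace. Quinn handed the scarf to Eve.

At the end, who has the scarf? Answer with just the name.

Answer: Eve

Derivation:
Tracking all object holders:
Start: watch:Dave, scarf:Quinn, card:Dave
Event 1 (give watch: Dave -> Quinn). State: watch:Quinn, scarf:Quinn, card:Dave
Event 2 (give watch: Quinn -> Grace). State: watch:Grace, scarf:Quinn, card:Dave
Event 3 (give watch: Grace -> Quinn). State: watch:Quinn, scarf:Quinn, card:Dave
Event 4 (give watch: Quinn -> Eve). State: watch:Eve, scarf:Quinn, card:Dave
Event 5 (give card: Dave -> Eve). State: watch:Eve, scarf:Quinn, card:Eve
Event 6 (swap watch<->scarf: now watch:Quinn, scarf:Eve). State: watch:Quinn, scarf:Eve, card:Eve
Event 7 (give card: Eve -> Quinn). State: watch:Quinn, scarf:Eve, card:Quinn
Event 8 (swap scarf<->watch: now scarf:Quinn, watch:Eve). State: watch:Eve, scarf:Quinn, card:Quinn
Event 9 (give card: Quinn -> Grace). State: watch:Eve, scarf:Quinn, card:Grace
Event 10 (give scarf: Quinn -> Eve). State: watch:Eve, scarf:Eve, card:Grace

Final state: watch:Eve, scarf:Eve, card:Grace
The scarf is held by Eve.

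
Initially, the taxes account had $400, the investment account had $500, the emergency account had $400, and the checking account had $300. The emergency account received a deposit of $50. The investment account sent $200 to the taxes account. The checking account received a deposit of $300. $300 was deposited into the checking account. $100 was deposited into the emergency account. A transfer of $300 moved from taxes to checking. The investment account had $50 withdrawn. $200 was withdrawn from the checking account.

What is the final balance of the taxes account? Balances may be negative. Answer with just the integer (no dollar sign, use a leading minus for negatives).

Tracking account balances step by step:
Start: taxes=400, investment=500, emergency=400, checking=300
Event 1 (deposit 50 to emergency): emergency: 400 + 50 = 450. Balances: taxes=400, investment=500, emergency=450, checking=300
Event 2 (transfer 200 investment -> taxes): investment: 500 - 200 = 300, taxes: 400 + 200 = 600. Balances: taxes=600, investment=300, emergency=450, checking=300
Event 3 (deposit 300 to checking): checking: 300 + 300 = 600. Balances: taxes=600, investment=300, emergency=450, checking=600
Event 4 (deposit 300 to checking): checking: 600 + 300 = 900. Balances: taxes=600, investment=300, emergency=450, checking=900
Event 5 (deposit 100 to emergency): emergency: 450 + 100 = 550. Balances: taxes=600, investment=300, emergency=550, checking=900
Event 6 (transfer 300 taxes -> checking): taxes: 600 - 300 = 300, checking: 900 + 300 = 1200. Balances: taxes=300, investment=300, emergency=550, checking=1200
Event 7 (withdraw 50 from investment): investment: 300 - 50 = 250. Balances: taxes=300, investment=250, emergency=550, checking=1200
Event 8 (withdraw 200 from checking): checking: 1200 - 200 = 1000. Balances: taxes=300, investment=250, emergency=550, checking=1000

Final balance of taxes: 300

Answer: 300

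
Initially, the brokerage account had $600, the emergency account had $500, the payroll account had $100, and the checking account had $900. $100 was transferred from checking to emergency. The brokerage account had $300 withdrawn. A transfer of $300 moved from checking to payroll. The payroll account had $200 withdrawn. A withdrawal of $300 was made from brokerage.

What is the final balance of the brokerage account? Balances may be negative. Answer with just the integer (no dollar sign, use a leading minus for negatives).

Tracking account balances step by step:
Start: brokerage=600, emergency=500, payroll=100, checking=900
Event 1 (transfer 100 checking -> emergency): checking: 900 - 100 = 800, emergency: 500 + 100 = 600. Balances: brokerage=600, emergency=600, payroll=100, checking=800
Event 2 (withdraw 300 from brokerage): brokerage: 600 - 300 = 300. Balances: brokerage=300, emergency=600, payroll=100, checking=800
Event 3 (transfer 300 checking -> payroll): checking: 800 - 300 = 500, payroll: 100 + 300 = 400. Balances: brokerage=300, emergency=600, payroll=400, checking=500
Event 4 (withdraw 200 from payroll): payroll: 400 - 200 = 200. Balances: brokerage=300, emergency=600, payroll=200, checking=500
Event 5 (withdraw 300 from brokerage): brokerage: 300 - 300 = 0. Balances: brokerage=0, emergency=600, payroll=200, checking=500

Final balance of brokerage: 0

Answer: 0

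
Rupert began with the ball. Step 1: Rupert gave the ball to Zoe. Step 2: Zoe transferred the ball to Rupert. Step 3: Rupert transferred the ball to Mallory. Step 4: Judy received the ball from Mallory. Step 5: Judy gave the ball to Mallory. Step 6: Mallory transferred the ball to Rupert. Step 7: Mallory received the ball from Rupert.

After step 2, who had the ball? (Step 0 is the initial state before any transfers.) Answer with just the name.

Answer: Rupert

Derivation:
Tracking the ball holder through step 2:
After step 0 (start): Rupert
After step 1: Zoe
After step 2: Rupert

At step 2, the holder is Rupert.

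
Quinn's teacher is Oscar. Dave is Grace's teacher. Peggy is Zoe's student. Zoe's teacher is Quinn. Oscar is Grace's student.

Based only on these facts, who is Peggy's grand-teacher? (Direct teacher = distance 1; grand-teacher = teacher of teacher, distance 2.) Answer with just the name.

Answer: Quinn

Derivation:
Reconstructing the teacher chain from the given facts:
  Dave -> Grace -> Oscar -> Quinn -> Zoe -> Peggy
(each arrow means 'teacher of the next')
Positions in the chain (0 = top):
  position of Dave: 0
  position of Grace: 1
  position of Oscar: 2
  position of Quinn: 3
  position of Zoe: 4
  position of Peggy: 5

Peggy is at position 5; the grand-teacher is 2 steps up the chain, i.e. position 3: Quinn.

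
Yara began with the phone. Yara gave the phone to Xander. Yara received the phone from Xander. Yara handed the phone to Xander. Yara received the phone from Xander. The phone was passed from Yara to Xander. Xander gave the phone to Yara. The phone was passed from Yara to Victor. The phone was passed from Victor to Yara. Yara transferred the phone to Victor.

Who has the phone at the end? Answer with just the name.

Answer: Victor

Derivation:
Tracking the phone through each event:
Start: Yara has the phone.
After event 1: Xander has the phone.
After event 2: Yara has the phone.
After event 3: Xander has the phone.
After event 4: Yara has the phone.
After event 5: Xander has the phone.
After event 6: Yara has the phone.
After event 7: Victor has the phone.
After event 8: Yara has the phone.
After event 9: Victor has the phone.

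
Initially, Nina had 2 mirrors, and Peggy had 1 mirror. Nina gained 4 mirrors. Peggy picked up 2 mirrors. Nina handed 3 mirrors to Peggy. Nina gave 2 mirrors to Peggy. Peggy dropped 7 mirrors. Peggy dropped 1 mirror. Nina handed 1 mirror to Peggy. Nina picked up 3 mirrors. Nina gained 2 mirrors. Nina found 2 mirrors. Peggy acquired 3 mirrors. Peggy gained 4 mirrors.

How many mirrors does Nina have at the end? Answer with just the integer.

Tracking counts step by step:
Start: Nina=2, Peggy=1
Event 1 (Nina +4): Nina: 2 -> 6. State: Nina=6, Peggy=1
Event 2 (Peggy +2): Peggy: 1 -> 3. State: Nina=6, Peggy=3
Event 3 (Nina -> Peggy, 3): Nina: 6 -> 3, Peggy: 3 -> 6. State: Nina=3, Peggy=6
Event 4 (Nina -> Peggy, 2): Nina: 3 -> 1, Peggy: 6 -> 8. State: Nina=1, Peggy=8
Event 5 (Peggy -7): Peggy: 8 -> 1. State: Nina=1, Peggy=1
Event 6 (Peggy -1): Peggy: 1 -> 0. State: Nina=1, Peggy=0
Event 7 (Nina -> Peggy, 1): Nina: 1 -> 0, Peggy: 0 -> 1. State: Nina=0, Peggy=1
Event 8 (Nina +3): Nina: 0 -> 3. State: Nina=3, Peggy=1
Event 9 (Nina +2): Nina: 3 -> 5. State: Nina=5, Peggy=1
Event 10 (Nina +2): Nina: 5 -> 7. State: Nina=7, Peggy=1
Event 11 (Peggy +3): Peggy: 1 -> 4. State: Nina=7, Peggy=4
Event 12 (Peggy +4): Peggy: 4 -> 8. State: Nina=7, Peggy=8

Nina's final count: 7

Answer: 7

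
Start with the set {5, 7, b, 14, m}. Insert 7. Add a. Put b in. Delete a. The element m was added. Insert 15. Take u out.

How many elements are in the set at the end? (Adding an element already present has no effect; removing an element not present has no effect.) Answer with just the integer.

Tracking the set through each operation:
Start: {14, 5, 7, b, m}
Event 1 (add 7): already present, no change. Set: {14, 5, 7, b, m}
Event 2 (add a): added. Set: {14, 5, 7, a, b, m}
Event 3 (add b): already present, no change. Set: {14, 5, 7, a, b, m}
Event 4 (remove a): removed. Set: {14, 5, 7, b, m}
Event 5 (add m): already present, no change. Set: {14, 5, 7, b, m}
Event 6 (add 15): added. Set: {14, 15, 5, 7, b, m}
Event 7 (remove u): not present, no change. Set: {14, 15, 5, 7, b, m}

Final set: {14, 15, 5, 7, b, m} (size 6)

Answer: 6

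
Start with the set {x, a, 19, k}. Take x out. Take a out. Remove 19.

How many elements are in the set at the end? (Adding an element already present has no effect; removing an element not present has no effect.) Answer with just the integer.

Answer: 1

Derivation:
Tracking the set through each operation:
Start: {19, a, k, x}
Event 1 (remove x): removed. Set: {19, a, k}
Event 2 (remove a): removed. Set: {19, k}
Event 3 (remove 19): removed. Set: {k}

Final set: {k} (size 1)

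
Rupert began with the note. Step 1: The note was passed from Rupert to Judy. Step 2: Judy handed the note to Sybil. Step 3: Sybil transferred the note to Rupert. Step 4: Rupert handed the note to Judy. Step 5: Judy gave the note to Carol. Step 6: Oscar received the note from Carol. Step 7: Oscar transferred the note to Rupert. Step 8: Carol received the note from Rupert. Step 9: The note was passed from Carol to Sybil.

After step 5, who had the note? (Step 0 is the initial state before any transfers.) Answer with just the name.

Tracking the note holder through step 5:
After step 0 (start): Rupert
After step 1: Judy
After step 2: Sybil
After step 3: Rupert
After step 4: Judy
After step 5: Carol

At step 5, the holder is Carol.

Answer: Carol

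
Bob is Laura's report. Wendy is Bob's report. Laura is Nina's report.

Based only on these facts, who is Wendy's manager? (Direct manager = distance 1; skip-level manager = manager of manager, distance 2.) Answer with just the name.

Answer: Bob

Derivation:
Reconstructing the manager chain from the given facts:
  Nina -> Laura -> Bob -> Wendy
(each arrow means 'manager of the next')
Positions in the chain (0 = top):
  position of Nina: 0
  position of Laura: 1
  position of Bob: 2
  position of Wendy: 3

Wendy is at position 3; the manager is 1 step up the chain, i.e. position 2: Bob.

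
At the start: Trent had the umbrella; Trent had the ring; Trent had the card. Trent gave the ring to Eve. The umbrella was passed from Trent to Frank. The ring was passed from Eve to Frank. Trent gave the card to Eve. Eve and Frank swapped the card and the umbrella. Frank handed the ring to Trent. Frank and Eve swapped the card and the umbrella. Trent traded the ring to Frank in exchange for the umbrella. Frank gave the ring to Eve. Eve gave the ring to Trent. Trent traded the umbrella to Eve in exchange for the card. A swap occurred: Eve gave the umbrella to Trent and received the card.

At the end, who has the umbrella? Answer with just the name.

Tracking all object holders:
Start: umbrella:Trent, ring:Trent, card:Trent
Event 1 (give ring: Trent -> Eve). State: umbrella:Trent, ring:Eve, card:Trent
Event 2 (give umbrella: Trent -> Frank). State: umbrella:Frank, ring:Eve, card:Trent
Event 3 (give ring: Eve -> Frank). State: umbrella:Frank, ring:Frank, card:Trent
Event 4 (give card: Trent -> Eve). State: umbrella:Frank, ring:Frank, card:Eve
Event 5 (swap card<->umbrella: now card:Frank, umbrella:Eve). State: umbrella:Eve, ring:Frank, card:Frank
Event 6 (give ring: Frank -> Trent). State: umbrella:Eve, ring:Trent, card:Frank
Event 7 (swap card<->umbrella: now card:Eve, umbrella:Frank). State: umbrella:Frank, ring:Trent, card:Eve
Event 8 (swap ring<->umbrella: now ring:Frank, umbrella:Trent). State: umbrella:Trent, ring:Frank, card:Eve
Event 9 (give ring: Frank -> Eve). State: umbrella:Trent, ring:Eve, card:Eve
Event 10 (give ring: Eve -> Trent). State: umbrella:Trent, ring:Trent, card:Eve
Event 11 (swap umbrella<->card: now umbrella:Eve, card:Trent). State: umbrella:Eve, ring:Trent, card:Trent
Event 12 (swap umbrella<->card: now umbrella:Trent, card:Eve). State: umbrella:Trent, ring:Trent, card:Eve

Final state: umbrella:Trent, ring:Trent, card:Eve
The umbrella is held by Trent.

Answer: Trent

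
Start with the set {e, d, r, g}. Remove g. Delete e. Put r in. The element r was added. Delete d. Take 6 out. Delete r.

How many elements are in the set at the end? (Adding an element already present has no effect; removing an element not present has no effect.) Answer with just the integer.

Tracking the set through each operation:
Start: {d, e, g, r}
Event 1 (remove g): removed. Set: {d, e, r}
Event 2 (remove e): removed. Set: {d, r}
Event 3 (add r): already present, no change. Set: {d, r}
Event 4 (add r): already present, no change. Set: {d, r}
Event 5 (remove d): removed. Set: {r}
Event 6 (remove 6): not present, no change. Set: {r}
Event 7 (remove r): removed. Set: {}

Final set: {} (size 0)

Answer: 0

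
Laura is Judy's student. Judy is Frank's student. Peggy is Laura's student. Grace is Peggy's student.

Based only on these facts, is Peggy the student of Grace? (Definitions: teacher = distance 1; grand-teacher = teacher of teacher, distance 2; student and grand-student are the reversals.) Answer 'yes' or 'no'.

Reconstructing the teacher chain from the given facts:
  Frank -> Judy -> Laura -> Peggy -> Grace
(each arrow means 'teacher of the next')
Positions in the chain (0 = top):
  position of Frank: 0
  position of Judy: 1
  position of Laura: 2
  position of Peggy: 3
  position of Grace: 4

Peggy is at position 3, Grace is at position 4; signed distance (j - i) = 1.
'student' requires j - i = -1. Actual distance is 1, so the relation does NOT hold.

Answer: no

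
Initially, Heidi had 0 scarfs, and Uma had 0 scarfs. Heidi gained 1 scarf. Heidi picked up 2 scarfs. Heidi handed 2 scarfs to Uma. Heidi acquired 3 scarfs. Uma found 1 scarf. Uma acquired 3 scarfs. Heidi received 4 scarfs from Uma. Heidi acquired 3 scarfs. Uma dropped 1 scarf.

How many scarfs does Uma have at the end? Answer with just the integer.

Answer: 1

Derivation:
Tracking counts step by step:
Start: Heidi=0, Uma=0
Event 1 (Heidi +1): Heidi: 0 -> 1. State: Heidi=1, Uma=0
Event 2 (Heidi +2): Heidi: 1 -> 3. State: Heidi=3, Uma=0
Event 3 (Heidi -> Uma, 2): Heidi: 3 -> 1, Uma: 0 -> 2. State: Heidi=1, Uma=2
Event 4 (Heidi +3): Heidi: 1 -> 4. State: Heidi=4, Uma=2
Event 5 (Uma +1): Uma: 2 -> 3. State: Heidi=4, Uma=3
Event 6 (Uma +3): Uma: 3 -> 6. State: Heidi=4, Uma=6
Event 7 (Uma -> Heidi, 4): Uma: 6 -> 2, Heidi: 4 -> 8. State: Heidi=8, Uma=2
Event 8 (Heidi +3): Heidi: 8 -> 11. State: Heidi=11, Uma=2
Event 9 (Uma -1): Uma: 2 -> 1. State: Heidi=11, Uma=1

Uma's final count: 1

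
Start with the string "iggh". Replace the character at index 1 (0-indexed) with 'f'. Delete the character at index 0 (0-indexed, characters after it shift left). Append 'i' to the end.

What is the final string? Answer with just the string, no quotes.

Applying each edit step by step:
Start: "iggh"
Op 1 (replace idx 1: 'g' -> 'f'): "iggh" -> "ifgh"
Op 2 (delete idx 0 = 'i'): "ifgh" -> "fgh"
Op 3 (append 'i'): "fgh" -> "fghi"

Answer: fghi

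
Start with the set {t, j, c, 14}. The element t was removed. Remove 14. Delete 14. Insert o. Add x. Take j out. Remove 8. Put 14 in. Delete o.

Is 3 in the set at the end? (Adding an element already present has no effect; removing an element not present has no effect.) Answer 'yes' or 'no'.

Answer: no

Derivation:
Tracking the set through each operation:
Start: {14, c, j, t}
Event 1 (remove t): removed. Set: {14, c, j}
Event 2 (remove 14): removed. Set: {c, j}
Event 3 (remove 14): not present, no change. Set: {c, j}
Event 4 (add o): added. Set: {c, j, o}
Event 5 (add x): added. Set: {c, j, o, x}
Event 6 (remove j): removed. Set: {c, o, x}
Event 7 (remove 8): not present, no change. Set: {c, o, x}
Event 8 (add 14): added. Set: {14, c, o, x}
Event 9 (remove o): removed. Set: {14, c, x}

Final set: {14, c, x} (size 3)
3 is NOT in the final set.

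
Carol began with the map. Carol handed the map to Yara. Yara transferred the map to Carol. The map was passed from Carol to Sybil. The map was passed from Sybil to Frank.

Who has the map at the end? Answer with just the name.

Tracking the map through each event:
Start: Carol has the map.
After event 1: Yara has the map.
After event 2: Carol has the map.
After event 3: Sybil has the map.
After event 4: Frank has the map.

Answer: Frank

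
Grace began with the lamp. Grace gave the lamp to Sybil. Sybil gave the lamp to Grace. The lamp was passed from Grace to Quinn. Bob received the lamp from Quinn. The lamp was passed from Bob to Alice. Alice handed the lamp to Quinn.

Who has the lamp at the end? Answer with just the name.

Answer: Quinn

Derivation:
Tracking the lamp through each event:
Start: Grace has the lamp.
After event 1: Sybil has the lamp.
After event 2: Grace has the lamp.
After event 3: Quinn has the lamp.
After event 4: Bob has the lamp.
After event 5: Alice has the lamp.
After event 6: Quinn has the lamp.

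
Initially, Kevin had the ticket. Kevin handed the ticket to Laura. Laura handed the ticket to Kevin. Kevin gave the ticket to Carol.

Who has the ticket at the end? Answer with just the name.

Tracking the ticket through each event:
Start: Kevin has the ticket.
After event 1: Laura has the ticket.
After event 2: Kevin has the ticket.
After event 3: Carol has the ticket.

Answer: Carol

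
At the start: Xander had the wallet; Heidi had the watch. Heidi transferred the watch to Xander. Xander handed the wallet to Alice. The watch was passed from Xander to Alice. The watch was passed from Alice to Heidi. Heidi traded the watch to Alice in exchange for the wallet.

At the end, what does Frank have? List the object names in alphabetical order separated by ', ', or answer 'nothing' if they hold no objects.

Answer: nothing

Derivation:
Tracking all object holders:
Start: wallet:Xander, watch:Heidi
Event 1 (give watch: Heidi -> Xander). State: wallet:Xander, watch:Xander
Event 2 (give wallet: Xander -> Alice). State: wallet:Alice, watch:Xander
Event 3 (give watch: Xander -> Alice). State: wallet:Alice, watch:Alice
Event 4 (give watch: Alice -> Heidi). State: wallet:Alice, watch:Heidi
Event 5 (swap watch<->wallet: now watch:Alice, wallet:Heidi). State: wallet:Heidi, watch:Alice

Final state: wallet:Heidi, watch:Alice
Frank holds: (nothing).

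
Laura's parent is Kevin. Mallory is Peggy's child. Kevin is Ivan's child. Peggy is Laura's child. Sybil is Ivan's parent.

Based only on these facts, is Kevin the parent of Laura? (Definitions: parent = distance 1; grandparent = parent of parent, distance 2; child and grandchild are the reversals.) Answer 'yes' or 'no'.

Reconstructing the parent chain from the given facts:
  Sybil -> Ivan -> Kevin -> Laura -> Peggy -> Mallory
(each arrow means 'parent of the next')
Positions in the chain (0 = top):
  position of Sybil: 0
  position of Ivan: 1
  position of Kevin: 2
  position of Laura: 3
  position of Peggy: 4
  position of Mallory: 5

Kevin is at position 2, Laura is at position 3; signed distance (j - i) = 1.
'parent' requires j - i = 1. Actual distance is 1, so the relation HOLDS.

Answer: yes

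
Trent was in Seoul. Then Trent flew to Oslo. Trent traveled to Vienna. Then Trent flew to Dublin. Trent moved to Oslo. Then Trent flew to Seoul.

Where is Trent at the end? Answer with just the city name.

Tracking Trent's location:
Start: Trent is in Seoul.
After move 1: Seoul -> Oslo. Trent is in Oslo.
After move 2: Oslo -> Vienna. Trent is in Vienna.
After move 3: Vienna -> Dublin. Trent is in Dublin.
After move 4: Dublin -> Oslo. Trent is in Oslo.
After move 5: Oslo -> Seoul. Trent is in Seoul.

Answer: Seoul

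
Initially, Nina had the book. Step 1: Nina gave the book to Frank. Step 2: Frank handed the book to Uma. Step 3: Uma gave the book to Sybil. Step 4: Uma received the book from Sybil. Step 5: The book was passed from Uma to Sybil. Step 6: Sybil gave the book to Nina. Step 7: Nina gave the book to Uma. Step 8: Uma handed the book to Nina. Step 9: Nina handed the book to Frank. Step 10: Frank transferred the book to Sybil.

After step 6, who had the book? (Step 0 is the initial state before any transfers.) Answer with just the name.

Answer: Nina

Derivation:
Tracking the book holder through step 6:
After step 0 (start): Nina
After step 1: Frank
After step 2: Uma
After step 3: Sybil
After step 4: Uma
After step 5: Sybil
After step 6: Nina

At step 6, the holder is Nina.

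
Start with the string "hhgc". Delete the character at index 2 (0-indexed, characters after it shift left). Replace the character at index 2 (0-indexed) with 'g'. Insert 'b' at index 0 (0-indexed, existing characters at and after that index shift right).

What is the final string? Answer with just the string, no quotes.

Answer: bhhg

Derivation:
Applying each edit step by step:
Start: "hhgc"
Op 1 (delete idx 2 = 'g'): "hhgc" -> "hhc"
Op 2 (replace idx 2: 'c' -> 'g'): "hhc" -> "hhg"
Op 3 (insert 'b' at idx 0): "hhg" -> "bhhg"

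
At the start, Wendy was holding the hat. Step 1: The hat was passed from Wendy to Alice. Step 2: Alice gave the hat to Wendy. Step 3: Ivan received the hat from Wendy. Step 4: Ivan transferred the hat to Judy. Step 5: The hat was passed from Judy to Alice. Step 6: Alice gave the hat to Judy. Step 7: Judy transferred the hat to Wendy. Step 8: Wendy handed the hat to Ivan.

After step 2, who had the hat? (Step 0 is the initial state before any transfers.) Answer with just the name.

Tracking the hat holder through step 2:
After step 0 (start): Wendy
After step 1: Alice
After step 2: Wendy

At step 2, the holder is Wendy.

Answer: Wendy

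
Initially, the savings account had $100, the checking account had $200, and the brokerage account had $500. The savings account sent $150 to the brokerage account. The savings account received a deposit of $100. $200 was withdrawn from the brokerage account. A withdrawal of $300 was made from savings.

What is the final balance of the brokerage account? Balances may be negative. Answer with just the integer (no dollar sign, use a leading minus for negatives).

Answer: 450

Derivation:
Tracking account balances step by step:
Start: savings=100, checking=200, brokerage=500
Event 1 (transfer 150 savings -> brokerage): savings: 100 - 150 = -50, brokerage: 500 + 150 = 650. Balances: savings=-50, checking=200, brokerage=650
Event 2 (deposit 100 to savings): savings: -50 + 100 = 50. Balances: savings=50, checking=200, brokerage=650
Event 3 (withdraw 200 from brokerage): brokerage: 650 - 200 = 450. Balances: savings=50, checking=200, brokerage=450
Event 4 (withdraw 300 from savings): savings: 50 - 300 = -250. Balances: savings=-250, checking=200, brokerage=450

Final balance of brokerage: 450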